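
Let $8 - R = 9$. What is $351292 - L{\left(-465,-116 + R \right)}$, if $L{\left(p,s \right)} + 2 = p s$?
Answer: $296889$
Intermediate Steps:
$R = -1$ ($R = 8 - 9 = -1$)
$L{\left(p,s \right)} = -2 + p s$
$351292 - L{\left(-465,-116 + R \right)} = 351292 - \left(-2 - 465 \left(-116 - 1\right)\right) = 351292 - \left(-2 - -54405\right) = 351292 - \left(-2 + 54405\right) = 351292 - 54403 = 296889$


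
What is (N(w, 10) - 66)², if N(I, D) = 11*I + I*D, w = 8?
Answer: 10404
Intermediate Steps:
N(I, D) = 11*I + D*I
(N(w, 10) - 66)² = (8*(11 + 10) - 66)² = (8*21 - 66)² = (168 - 66)² = 102² = 10404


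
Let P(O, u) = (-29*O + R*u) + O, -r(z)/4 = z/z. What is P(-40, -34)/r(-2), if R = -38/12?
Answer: -3683/12 ≈ -306.92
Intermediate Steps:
r(z) = -4 (r(z) = -4*z/z = -4*1 = -4)
R = -19/6 (R = -38*1/12 = -19/6 ≈ -3.1667)
P(O, u) = -28*O - 19*u/6 (P(O, u) = (-29*O - 19*u/6) + O = -28*O - 19*u/6)
P(-40, -34)/r(-2) = (-28*(-40) - 19/6*(-34))/(-4) = (1120 + 323/3)*(-¼) = (3683/3)*(-¼) = -3683/12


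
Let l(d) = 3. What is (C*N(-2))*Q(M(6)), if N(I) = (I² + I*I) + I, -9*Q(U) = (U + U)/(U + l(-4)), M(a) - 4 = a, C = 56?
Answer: -2240/39 ≈ -57.436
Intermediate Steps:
M(a) = 4 + a
Q(U) = -2*U/(9*(3 + U)) (Q(U) = -(U + U)/(9*(U + 3)) = -2*U/(9*(3 + U)))
N(I) = I + 2*I² (N(I) = (I² + I²) + I = 2*I² + I = I + 2*I²)
(C*N(-2))*Q(M(6)) = (56*(-2*(1 + 2*(-2))))*(-2*(4 + 6)/(27 + 9*(4 + 6))) = (56*(-2*(1 - 4)))*(-2*10/(27 + 9*10)) = (56*(-2*(-3)))*(-2*10/(27 + 90)) = (56*6)*(-2*10/117) = 336*(-2*10*1/117) = 336*(-20/117) = -2240/39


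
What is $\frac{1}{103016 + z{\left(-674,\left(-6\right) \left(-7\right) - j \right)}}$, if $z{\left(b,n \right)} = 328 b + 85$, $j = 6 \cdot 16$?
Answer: $- \frac{1}{117971} \approx -8.4767 \cdot 10^{-6}$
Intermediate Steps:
$j = 96$
$z{\left(b,n \right)} = 85 + 328 b$
$\frac{1}{103016 + z{\left(-674,\left(-6\right) \left(-7\right) - j \right)}} = \frac{1}{103016 + \left(85 + 328 \left(-674\right)\right)} = \frac{1}{103016 + \left(85 - 221072\right)} = \frac{1}{103016 - 220987} = \frac{1}{-117971} = - \frac{1}{117971}$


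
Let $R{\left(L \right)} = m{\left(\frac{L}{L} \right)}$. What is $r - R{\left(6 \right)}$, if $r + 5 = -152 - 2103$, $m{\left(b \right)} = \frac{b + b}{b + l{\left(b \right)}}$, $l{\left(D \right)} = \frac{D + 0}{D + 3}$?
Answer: $- \frac{11308}{5} \approx -2261.6$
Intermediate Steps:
$l{\left(D \right)} = \frac{D}{3 + D}$
$m{\left(b \right)} = \frac{2 b}{b + \frac{b}{3 + b}}$ ($m{\left(b \right)} = \frac{b + b}{b + \frac{b}{3 + b}} = \frac{2 b}{b + \frac{b}{3 + b}}$)
$R{\left(L \right)} = \frac{8}{5}$ ($R{\left(L \right)} = \frac{2 \left(3 + \frac{L}{L}\right)}{4 + \frac{L}{L}} = \frac{2 \left(3 + 1\right)}{4 + 1} = 2 \cdot \frac{1}{5} \cdot 4 = \frac{8}{5}$)
$r = -2260$ ($r = -5 - 2255 = -2260$)
$r - R{\left(6 \right)} = -2260 - \frac{8}{5} = - \frac{11308}{5}$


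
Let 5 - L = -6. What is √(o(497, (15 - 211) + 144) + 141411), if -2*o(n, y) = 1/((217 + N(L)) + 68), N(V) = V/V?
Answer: √11566854013/286 ≈ 376.05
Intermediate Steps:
L = 11 (L = 5 - 1*(-6) = 5 + 6 = 11)
N(V) = 1
o(n, y) = -1/572 (o(n, y) = -1/(2*((217 + 1) + 68)) = -1/(2*(218 + 68)) = -½/286 = -½*1/286 = -1/572)
√(o(497, (15 - 211) + 144) + 141411) = √(-1/572 + 141411) = √(80887091/572) = √11566854013/286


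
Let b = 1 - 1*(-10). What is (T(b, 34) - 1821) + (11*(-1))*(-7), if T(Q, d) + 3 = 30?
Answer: -1717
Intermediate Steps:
b = 11 (b = 1 + 10 = 11)
T(Q, d) = 27 (T(Q, d) = -3 + 30 = 27)
(T(b, 34) - 1821) + (11*(-1))*(-7) = (27 - 1821) + (11*(-1))*(-7) = -1794 - 11*(-7) = -1794 + 77 = -1717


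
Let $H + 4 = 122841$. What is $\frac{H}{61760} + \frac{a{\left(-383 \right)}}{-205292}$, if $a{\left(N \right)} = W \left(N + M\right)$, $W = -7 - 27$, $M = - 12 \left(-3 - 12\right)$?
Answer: $\frac{364576263}{186453440} \approx 1.9553$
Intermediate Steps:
$H = 122837$ ($H = -4 + 122841 = 122837$)
$M = 180$ ($M = \left(-12\right) \left(-15\right) = 180$)
$W = -34$ ($W = -7 - 27 = -34$)
$a{\left(N \right)} = -6120 - 34 N$ ($a{\left(N \right)} = - 34 \left(N + 180\right) = - 34 \left(180 + N\right) = -6120 - 34 N$)
$\frac{H}{61760} + \frac{a{\left(-383 \right)}}{-205292} = \frac{122837}{61760} + \frac{-6120 - -13022}{-205292} = 122837 \cdot \frac{1}{61760} + \left(-6120 + 13022\right) \left(- \frac{1}{205292}\right) = \frac{122837}{61760} + 6902 \left(- \frac{1}{205292}\right) = \frac{122837}{61760} - \frac{203}{6038} = \frac{364576263}{186453440}$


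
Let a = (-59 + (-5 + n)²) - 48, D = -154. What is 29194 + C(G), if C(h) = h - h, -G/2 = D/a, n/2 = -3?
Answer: 29194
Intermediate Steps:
n = -6 (n = 2*(-3) = -6)
a = 14 (a = (-59 + (-5 - 6)²) - 48 = (-59 + (-11)²) - 48 = (-59 + 121) - 48 = 62 - 48 = 14)
G = 22 (G = -(-308)/14 = -2*(-11) = 22)
C(h) = 0
29194 + C(G) = 29194 + 0 = 29194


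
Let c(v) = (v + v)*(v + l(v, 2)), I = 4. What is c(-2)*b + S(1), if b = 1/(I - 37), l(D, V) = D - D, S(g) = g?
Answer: 25/33 ≈ 0.75758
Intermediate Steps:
l(D, V) = 0
c(v) = 2*v**2 (c(v) = (v + v)*(v + 0) = (2*v)*v = 2*v**2)
b = -1/33 (b = 1/(4 - 37) = 1/(-33) = -1/33 ≈ -0.030303)
c(-2)*b + S(1) = (2*(-2)**2)*(-1/33) + 1 = (2*4)*(-1/33) + 1 = 8*(-1/33) + 1 = -8/33 + 1 = 25/33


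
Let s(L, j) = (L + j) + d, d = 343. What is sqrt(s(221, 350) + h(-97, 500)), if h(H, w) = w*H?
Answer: I*sqrt(47586) ≈ 218.14*I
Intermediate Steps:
h(H, w) = H*w
s(L, j) = 343 + L + j (s(L, j) = (L + j) + 343 = 343 + L + j)
sqrt(s(221, 350) + h(-97, 500)) = sqrt((343 + 221 + 350) - 97*500) = sqrt(914 - 48500) = sqrt(-47586) = I*sqrt(47586)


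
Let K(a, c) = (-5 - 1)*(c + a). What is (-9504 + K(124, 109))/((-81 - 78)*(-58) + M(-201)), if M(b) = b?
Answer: -3634/3007 ≈ -1.2085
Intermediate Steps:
K(a, c) = -6*a - 6*c (K(a, c) = -6*(a + c) = -6*a - 6*c)
(-9504 + K(124, 109))/((-81 - 78)*(-58) + M(-201)) = (-9504 + (-6*124 - 6*109))/((-81 - 78)*(-58) - 201) = (-9504 + (-744 - 654))/(-159*(-58) - 201) = (-9504 - 1398)/(9222 - 201) = -10902/9021 = -10902*1/9021 = -3634/3007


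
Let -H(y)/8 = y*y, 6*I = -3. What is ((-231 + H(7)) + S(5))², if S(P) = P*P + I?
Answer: 1432809/4 ≈ 3.5820e+5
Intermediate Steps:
I = -½ (I = (⅙)*(-3) = -½ ≈ -0.50000)
S(P) = -½ + P² (S(P) = P*P - ½ = P² - ½ = -½ + P²)
H(y) = -8*y² (H(y) = -8*y*y = -8*y²)
((-231 + H(7)) + S(5))² = ((-231 - 8*7²) + (-½ + 5²))² = ((-231 - 8*49) + (-½ + 25))² = ((-231 - 392) + 49/2)² = (-623 + 49/2)² = (-1197/2)² = 1432809/4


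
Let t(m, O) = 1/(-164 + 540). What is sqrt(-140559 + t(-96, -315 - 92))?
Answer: I*sqrt(4967917202)/188 ≈ 374.91*I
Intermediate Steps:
t(m, O) = 1/376
sqrt(-140559 + t(-96, -315 - 92)) = sqrt(-140559 + 1/376) = sqrt(-52850183/376) = I*sqrt(4967917202)/188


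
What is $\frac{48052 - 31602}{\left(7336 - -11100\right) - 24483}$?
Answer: $- \frac{16450}{6047} \approx -2.7204$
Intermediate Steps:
$\frac{48052 - 31602}{\left(7336 - -11100\right) - 24483} = \frac{16450}{\left(7336 + 11100\right) - 24483} = \frac{16450}{18436 - 24483} = \frac{16450}{-6047} = 16450 \left(- \frac{1}{6047}\right) = - \frac{16450}{6047}$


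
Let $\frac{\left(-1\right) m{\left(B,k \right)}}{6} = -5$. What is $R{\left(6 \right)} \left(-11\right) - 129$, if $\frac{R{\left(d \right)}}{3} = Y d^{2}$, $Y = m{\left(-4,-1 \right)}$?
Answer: $-35769$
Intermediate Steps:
$m{\left(B,k \right)} = 30$ ($m{\left(B,k \right)} = \left(-6\right) \left(-5\right) = 30$)
$Y = 30$
$R{\left(d \right)} = 90 d^{2}$ ($R{\left(d \right)} = 3 \cdot 30 d^{2} = 90 d^{2}$)
$R{\left(6 \right)} \left(-11\right) - 129 = 90 \cdot 6^{2} \left(-11\right) - 129 = 90 \cdot 36 \left(-11\right) - 129 = 3240 \left(-11\right) - 129 = -35640 - 129 = -35769$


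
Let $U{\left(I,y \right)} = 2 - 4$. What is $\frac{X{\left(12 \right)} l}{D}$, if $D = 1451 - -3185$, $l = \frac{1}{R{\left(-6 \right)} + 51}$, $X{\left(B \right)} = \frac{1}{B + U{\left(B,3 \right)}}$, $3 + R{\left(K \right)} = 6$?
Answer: $\frac{1}{2503440} \approx 3.9945 \cdot 10^{-7}$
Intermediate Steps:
$U{\left(I,y \right)} = -2$
$R{\left(K \right)} = 3$ ($R{\left(K \right)} = -3 + 6 = 3$)
$X{\left(B \right)} = \frac{1}{-2 + B}$ ($X{\left(B \right)} = \frac{1}{B - 2} = \frac{1}{-2 + B}$)
$l = \frac{1}{54}$ ($l = \frac{1}{3 + 51} = \frac{1}{54} \approx 0.018519$)
$D = 4636$ ($D = 1451 + 3185 = 4636$)
$\frac{X{\left(12 \right)} l}{D} = \frac{\frac{1}{-2 + 12} \cdot \frac{1}{54}}{4636} = \frac{1}{10} \cdot \frac{1}{54} \cdot \frac{1}{4636} = \frac{1}{540} \cdot \frac{1}{4636} = \frac{1}{2503440}$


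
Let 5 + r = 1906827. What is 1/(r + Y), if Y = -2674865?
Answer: -1/768043 ≈ -1.3020e-6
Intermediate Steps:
r = 1906822 (r = -5 + 1906827 = 1906822)
1/(r + Y) = 1/(1906822 - 2674865) = 1/(-768043) = -1/768043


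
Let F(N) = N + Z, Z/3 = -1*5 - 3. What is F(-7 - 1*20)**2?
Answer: 2601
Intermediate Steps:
Z = -24 (Z = 3*(-1*5 - 3) = 3*(-5 - 3) = 3*(-8) = -24)
F(N) = -24 + N (F(N) = N - 24 = -24 + N)
F(-7 - 1*20)**2 = (-24 + (-7 - 1*20))**2 = (-24 + (-7 - 20))**2 = (-24 - 27)**2 = (-51)**2 = 2601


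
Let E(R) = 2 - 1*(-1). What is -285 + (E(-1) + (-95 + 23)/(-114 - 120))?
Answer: -3662/13 ≈ -281.69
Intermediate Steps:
E(R) = 3 (E(R) = 2 + 1 = 3)
-285 + (E(-1) + (-95 + 23)/(-114 - 120)) = -285 + (3 + (-95 + 23)/(-114 - 120)) = -285 + (3 - 72/(-234)) = -285 + (3 - 72*(-1/234)) = -285 + (3 + 4/13) = -285 + 43/13 = -3662/13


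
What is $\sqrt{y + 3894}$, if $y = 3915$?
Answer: $\sqrt{7809} \approx 88.369$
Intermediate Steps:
$\sqrt{y + 3894} = \sqrt{3915 + 3894} = \sqrt{7809}$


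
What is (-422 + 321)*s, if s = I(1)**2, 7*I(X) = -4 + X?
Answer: -909/49 ≈ -18.551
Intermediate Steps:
I(X) = -4/7 + X/7 (I(X) = (-4 + X)/7 = -4/7 + X/7)
s = 9/49 (s = (-4/7 + (1/7)*1)**2 = (-4/7 + 1/7)**2 = (-3/7)**2 = 9/49 ≈ 0.18367)
(-422 + 321)*s = (-422 + 321)*(9/49) = -101*9/49 = -909/49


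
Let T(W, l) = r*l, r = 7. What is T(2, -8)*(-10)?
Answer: 560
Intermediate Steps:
T(W, l) = 7*l
T(2, -8)*(-10) = (7*(-8))*(-10) = -56*(-10) = 560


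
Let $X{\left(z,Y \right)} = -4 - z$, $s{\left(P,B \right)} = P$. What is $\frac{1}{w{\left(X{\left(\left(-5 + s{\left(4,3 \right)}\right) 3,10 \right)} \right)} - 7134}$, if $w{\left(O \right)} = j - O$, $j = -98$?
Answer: $- \frac{1}{7231} \approx -0.00013829$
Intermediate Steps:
$w{\left(O \right)} = -98 - O$
$\frac{1}{w{\left(X{\left(\left(-5 + s{\left(4,3 \right)}\right) 3,10 \right)} \right)} - 7134} = \frac{1}{\left(-98 - \left(-4 - \left(-5 + 4\right) 3\right)\right) - 7134} = \frac{1}{\left(-98 - \left(-4 - \left(-1\right) 3\right)\right) - 7134} = \frac{1}{\left(-98 - \left(-4 - -3\right)\right) - 7134} = \frac{1}{\left(-98 - \left(-4 + 3\right)\right) - 7134} = \frac{1}{\left(-98 - -1\right) - 7134} = \frac{1}{\left(-98 + 1\right) - 7134} = \frac{1}{-97 - 7134} = \frac{1}{-7231} = - \frac{1}{7231}$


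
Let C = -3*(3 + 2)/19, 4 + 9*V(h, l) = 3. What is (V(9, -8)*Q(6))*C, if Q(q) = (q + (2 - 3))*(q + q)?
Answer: 100/19 ≈ 5.2632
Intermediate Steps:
V(h, l) = -⅑ (V(h, l) = -4/9 + (⅑)*3 = -4/9 + ⅓ = -⅑)
Q(q) = 2*q*(-1 + q) (Q(q) = (q - 1)*(2*q) = (-1 + q)*(2*q) = 2*q*(-1 + q))
C = -15/19 (C = -3*5*(1/19) = -15*1/19 = -15/19 ≈ -0.78947)
(V(9, -8)*Q(6))*C = -2*6*(-1 + 6)/9*(-15/19) = -2*6*5/9*(-15/19) = -⅑*60*(-15/19) = -20/3*(-15/19) = 100/19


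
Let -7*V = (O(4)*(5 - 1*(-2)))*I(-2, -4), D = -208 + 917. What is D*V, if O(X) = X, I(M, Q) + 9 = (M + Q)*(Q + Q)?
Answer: -110604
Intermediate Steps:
I(M, Q) = -9 + 2*Q*(M + Q) (I(M, Q) = -9 + (M + Q)*(Q + Q) = -9 + (M + Q)*(2*Q) = -9 + 2*Q*(M + Q))
D = 709
V = -156 (V = -4*(5 - 1*(-2))*(-9 + 2*(-4)**2 + 2*(-2)*(-4))/7 = -4*(5 + 2)*(-9 + 2*16 + 16)/7 = -4*7*(-9 + 32 + 16)/7 = -4*39 = -1/7*1092 = -156)
D*V = 709*(-156) = -110604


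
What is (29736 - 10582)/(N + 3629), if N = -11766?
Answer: -19154/8137 ≈ -2.3539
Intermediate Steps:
(29736 - 10582)/(N + 3629) = (29736 - 10582)/(-11766 + 3629) = 19154/(-8137) = 19154*(-1/8137) = -19154/8137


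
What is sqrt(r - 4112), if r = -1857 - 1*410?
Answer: I*sqrt(6379) ≈ 79.869*I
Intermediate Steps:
r = -2267 (r = -1857 - 410 = -2267)
sqrt(r - 4112) = sqrt(-2267 - 4112) = sqrt(-6379) = I*sqrt(6379)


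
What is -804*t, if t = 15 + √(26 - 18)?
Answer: -12060 - 1608*√2 ≈ -14334.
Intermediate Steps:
t = 15 + 2*√2 (t = 15 + √8 = 15 + 2*√2 ≈ 17.828)
-804*t = -804*(15 + 2*√2) = -12060 - 1608*√2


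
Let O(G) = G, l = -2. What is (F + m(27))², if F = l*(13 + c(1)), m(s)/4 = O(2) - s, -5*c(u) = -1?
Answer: 399424/25 ≈ 15977.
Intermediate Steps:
c(u) = ⅕ (c(u) = -⅕*(-1) = ⅕)
m(s) = 8 - 4*s (m(s) = 4*(2 - s) = 8 - 4*s)
F = -132/5 (F = -2*(13 + ⅕) = -2*66/5 = -132/5 ≈ -26.400)
(F + m(27))² = (-132/5 + (8 - 4*27))² = (-132/5 + (8 - 108))² = (-132/5 - 100)² = (-632/5)² = 399424/25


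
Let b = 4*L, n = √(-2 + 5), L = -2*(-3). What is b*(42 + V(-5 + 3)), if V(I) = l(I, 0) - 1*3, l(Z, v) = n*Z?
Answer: 936 - 48*√3 ≈ 852.86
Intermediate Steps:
L = 6
n = √3 ≈ 1.7320
b = 24 (b = 4*6 = 24)
l(Z, v) = Z*√3 (l(Z, v) = √3*Z = Z*√3)
V(I) = -3 + I*√3 (V(I) = I*√3 - 1*3 = I*√3 - 3 = -3 + I*√3)
b*(42 + V(-5 + 3)) = 24*(42 + (-3 + (-5 + 3)*√3)) = 24*(42 + (-3 - 2*√3)) = 24*(39 - 2*√3) = 936 - 48*√3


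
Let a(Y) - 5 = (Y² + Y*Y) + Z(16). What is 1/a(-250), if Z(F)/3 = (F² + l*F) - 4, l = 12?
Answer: 1/126337 ≈ 7.9153e-6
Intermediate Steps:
Z(F) = -12 + 3*F² + 36*F (Z(F) = 3*((F² + 12*F) - 4) = 3*(-4 + F² + 12*F) = -12 + 3*F² + 36*F)
a(Y) = 1337 + 2*Y² (a(Y) = 5 + ((Y² + Y*Y) + (-12 + 3*16² + 36*16)) = 5 + ((Y² + Y²) + (-12 + 3*256 + 576)) = 5 + (2*Y² + (-12 + 768 + 576)) = 5 + (2*Y² + 1332) = 5 + (1332 + 2*Y²) = 1337 + 2*Y²)
1/a(-250) = 1/(1337 + 2*(-250)²) = 1/(1337 + 2*62500) = 1/(1337 + 125000) = 1/126337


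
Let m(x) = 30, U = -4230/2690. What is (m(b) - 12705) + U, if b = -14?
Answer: -3409998/269 ≈ -12677.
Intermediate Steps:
U = -423/269 (U = -4230*1/2690 = -423/269 ≈ -1.5725)
(m(b) - 12705) + U = (30 - 12705) - 423/269 = -12675 - 423/269 = -3409998/269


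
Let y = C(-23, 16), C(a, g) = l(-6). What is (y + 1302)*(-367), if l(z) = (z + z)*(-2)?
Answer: -486642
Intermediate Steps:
l(z) = -4*z (l(z) = (2*z)*(-2) = -4*z)
C(a, g) = 24 (C(a, g) = -4*(-6) = 24)
y = 24
(y + 1302)*(-367) = (24 + 1302)*(-367) = 1326*(-367) = -486642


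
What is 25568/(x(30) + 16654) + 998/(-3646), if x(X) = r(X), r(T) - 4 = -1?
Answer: 38298621/30365711 ≈ 1.2612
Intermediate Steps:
r(T) = 3 (r(T) = 4 - 1 = 3)
x(X) = 3
25568/(x(30) + 16654) + 998/(-3646) = 25568/(3 + 16654) + 998/(-3646) = 25568/16657 + 998*(-1/3646) = 25568*(1/16657) - 499/1823 = 25568/16657 - 499/1823 = 38298621/30365711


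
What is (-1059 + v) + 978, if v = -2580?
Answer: -2661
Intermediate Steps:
(-1059 + v) + 978 = (-1059 - 2580) + 978 = -3639 + 978 = -2661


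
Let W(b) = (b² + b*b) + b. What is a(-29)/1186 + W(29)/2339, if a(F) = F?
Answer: 1961415/2774054 ≈ 0.70706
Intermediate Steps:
W(b) = b + 2*b² (W(b) = (b² + b²) + b = 2*b² + b = b + 2*b²)
a(-29)/1186 + W(29)/2339 = -29/1186 + (29*(1 + 2*29))/2339 = -29*1/1186 + (29*(1 + 58))*(1/2339) = -29/1186 + (29*59)*(1/2339) = -29/1186 + 1711*(1/2339) = -29/1186 + 1711/2339 = 1961415/2774054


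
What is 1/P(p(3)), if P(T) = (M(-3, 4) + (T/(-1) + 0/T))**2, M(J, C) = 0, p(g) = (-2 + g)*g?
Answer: 1/9 ≈ 0.11111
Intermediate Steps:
p(g) = g*(-2 + g)
P(T) = T**2 (P(T) = (0 + (T/(-1) + 0/T))**2 = (0 + (T*(-1) + 0))**2 = (0 + (-T + 0))**2 = (0 - T)**2 = (-T)**2 = T**2)
1/P(p(3)) = 1/((3*(-2 + 3))**2) = 1/((3*1)**2) = 1/(3**2) = 1/9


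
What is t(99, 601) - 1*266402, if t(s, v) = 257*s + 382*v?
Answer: -11377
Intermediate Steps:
t(99, 601) - 1*266402 = (257*99 + 382*601) - 1*266402 = (25443 + 229582) - 266402 = 255025 - 266402 = -11377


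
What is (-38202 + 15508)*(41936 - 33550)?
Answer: -190311884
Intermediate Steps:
(-38202 + 15508)*(41936 - 33550) = -22694*8386 = -190311884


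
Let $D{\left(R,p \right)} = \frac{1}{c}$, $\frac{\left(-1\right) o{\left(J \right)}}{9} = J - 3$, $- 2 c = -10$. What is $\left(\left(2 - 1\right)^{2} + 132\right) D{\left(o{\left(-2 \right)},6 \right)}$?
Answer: $\frac{133}{5} \approx 26.6$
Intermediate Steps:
$c = 5$ ($c = \left(- \frac{1}{2}\right) \left(-10\right) = 5$)
$o{\left(J \right)} = 27 - 9 J$ ($o{\left(J \right)} = - 9 \left(J - 3\right) = - 9 \left(-3 + J\right) = 27 - 9 J$)
$D{\left(R,p \right)} = \frac{1}{5}$
$\left(\left(2 - 1\right)^{2} + 132\right) D{\left(o{\left(-2 \right)},6 \right)} = \left(\left(2 - 1\right)^{2} + 132\right) \frac{1}{5} = \left(1^{2} + 132\right) \frac{1}{5} = \left(1 + 132\right) \frac{1}{5} = 133 \cdot \frac{1}{5} = \frac{133}{5}$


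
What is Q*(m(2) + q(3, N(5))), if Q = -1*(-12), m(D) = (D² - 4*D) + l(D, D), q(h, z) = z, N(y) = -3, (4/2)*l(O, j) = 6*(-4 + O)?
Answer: -156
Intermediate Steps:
l(O, j) = -12 + 3*O (l(O, j) = (6*(-4 + O))/2 = (-24 + 6*O)/2 = -12 + 3*O)
m(D) = -12 + D² - D (m(D) = (D² - 4*D) + (-12 + 3*D) = -12 + D² - D)
Q = 12
Q*(m(2) + q(3, N(5))) = 12*((-12 + 2² - 1*2) - 3) = 12*((-12 + 4 - 2) - 3) = 12*(-10 - 3) = 12*(-13) = -156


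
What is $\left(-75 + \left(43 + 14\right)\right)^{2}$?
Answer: $324$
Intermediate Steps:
$\left(-75 + \left(43 + 14\right)\right)^{2} = \left(-75 + 57\right)^{2} = \left(-18\right)^{2} = 324$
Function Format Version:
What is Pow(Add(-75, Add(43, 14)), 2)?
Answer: 324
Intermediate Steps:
Pow(Add(-75, Add(43, 14)), 2) = Pow(Add(-75, 57), 2) = Pow(-18, 2) = 324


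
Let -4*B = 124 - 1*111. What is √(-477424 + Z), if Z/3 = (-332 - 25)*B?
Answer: I*√1895773/2 ≈ 688.44*I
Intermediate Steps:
B = -13/4 (B = -(124 - 1*111)/4 = -(124 - 111)/4 = -¼*13 = -13/4 ≈ -3.2500)
Z = 13923/4 (Z = 3*((-332 - 25)*(-13/4)) = 3*(-357*(-13/4)) = 3*(4641/4) = 13923/4 ≈ 3480.8)
√(-477424 + Z) = √(-477424 + 13923/4) = √(-1895773/4) = I*√1895773/2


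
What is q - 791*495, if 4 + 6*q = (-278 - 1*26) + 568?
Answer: -1174505/3 ≈ -3.9150e+5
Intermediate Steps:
q = 130/3 (q = -⅔ + ((-278 - 1*26) + 568)/6 = -⅔ + ((-278 - 26) + 568)/6 = -⅔ + (-304 + 568)/6 = -⅔ + (⅙)*264 = -⅔ + 44 = 130/3 ≈ 43.333)
q - 791*495 = 130/3 - 791*495 = 130/3 - 391545 = -1174505/3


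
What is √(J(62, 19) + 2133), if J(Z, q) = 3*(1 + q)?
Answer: √2193 ≈ 46.829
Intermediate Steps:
J(Z, q) = 3 + 3*q
√(J(62, 19) + 2133) = √((3 + 3*19) + 2133) = √((3 + 57) + 2133) = √(60 + 2133) = √2193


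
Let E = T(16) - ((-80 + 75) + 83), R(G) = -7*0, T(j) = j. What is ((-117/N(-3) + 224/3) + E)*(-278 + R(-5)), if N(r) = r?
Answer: -43090/3 ≈ -14363.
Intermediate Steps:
R(G) = 0
E = -62 (E = 16 - ((-80 + 75) + 83) = 16 - (-5 + 83) = 16 - 1*78 = 16 - 78 = -62)
((-117/N(-3) + 224/3) + E)*(-278 + R(-5)) = ((-117/(-3) + 224/3) - 62)*(-278 + 0) = ((-117*(-⅓) + 224*(⅓)) - 62)*(-278) = ((39 + 224/3) - 62)*(-278) = (341/3 - 62)*(-278) = (155/3)*(-278) = -43090/3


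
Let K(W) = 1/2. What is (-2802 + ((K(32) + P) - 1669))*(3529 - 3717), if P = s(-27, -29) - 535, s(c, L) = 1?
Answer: 940846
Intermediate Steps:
P = -534 (P = 1 - 535 = -534)
K(W) = ½
(-2802 + ((K(32) + P) - 1669))*(3529 - 3717) = (-2802 + ((½ - 534) - 1669))*(3529 - 3717) = (-2802 + (-1067/2 - 1669))*(-188) = (-2802 - 4405/2)*(-188) = -10009/2*(-188) = 940846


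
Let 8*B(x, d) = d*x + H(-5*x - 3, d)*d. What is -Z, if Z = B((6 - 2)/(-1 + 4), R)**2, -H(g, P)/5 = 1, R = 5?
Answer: -3025/576 ≈ -5.2517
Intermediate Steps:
H(g, P) = -5 (H(g, P) = -5*1 = -5)
B(x, d) = -5*d/8 + d*x/8 (B(x, d) = (d*x - 5*d)/8 = (-5*d + d*x)/8 = -5*d/8 + d*x/8)
Z = 3025/576 (Z = ((1/8)*5*(-5 + (6 - 2)/(-1 + 4)))**2 = ((1/8)*5*(-5 + 4/3))**2 = ((1/8)*5*(-11/3))**2 = (-55/24)**2 = 3025/576 ≈ 5.2517)
-Z = -1*3025/576 = -3025/576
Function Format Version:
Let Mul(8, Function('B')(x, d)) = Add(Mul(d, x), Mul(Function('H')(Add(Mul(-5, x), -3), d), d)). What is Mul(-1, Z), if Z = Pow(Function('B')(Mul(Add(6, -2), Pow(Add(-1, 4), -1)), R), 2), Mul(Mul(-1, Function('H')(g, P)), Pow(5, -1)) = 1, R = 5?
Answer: Rational(-3025, 576) ≈ -5.2517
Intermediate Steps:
Function('H')(g, P) = -5 (Function('H')(g, P) = Mul(-5, 1) = -5)
Function('B')(x, d) = Add(Mul(Rational(-5, 8), d), Mul(Rational(1, 8), d, x)) (Function('B')(x, d) = Mul(Rational(1, 8), Add(Mul(d, x), Mul(-5, d))) = Mul(Rational(1, 8), Add(Mul(-5, d), Mul(d, x))) = Add(Mul(Rational(-5, 8), d), Mul(Rational(1, 8), d, x)))
Z = Rational(3025, 576) (Z = Pow(Mul(Rational(1, 8), 5, Add(-5, Mul(Add(6, -2), Pow(Add(-1, 4), -1)))), 2) = Pow(Mul(Rational(1, 8), 5, Add(-5, Mul(4, Pow(3, -1)))), 2) = Pow(Mul(Rational(1, 8), 5, Add(-5, Mul(4, Rational(1, 3)))), 2) = Pow(Mul(Rational(1, 8), 5, Add(-5, Rational(4, 3))), 2) = Pow(Mul(Rational(1, 8), 5, Rational(-11, 3)), 2) = Pow(Rational(-55, 24), 2) = Rational(3025, 576) ≈ 5.2517)
Mul(-1, Z) = Mul(-1, Rational(3025, 576)) = Rational(-3025, 576)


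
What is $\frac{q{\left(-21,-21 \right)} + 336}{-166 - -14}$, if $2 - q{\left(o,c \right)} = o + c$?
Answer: $- \frac{5}{2} \approx -2.5$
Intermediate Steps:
$q{\left(o,c \right)} = 2 - c - o$ ($q{\left(o,c \right)} = 2 - \left(o + c\right) = 2 - \left(c + o\right) = 2 - c - o$)
$\frac{q{\left(-21,-21 \right)} + 336}{-166 - -14} = \frac{\left(2 - -21 - -21\right) + 336}{-166 - -14} = \frac{\left(2 + 21 + 21\right) + 336}{-166 + 14} = \frac{44 + 336}{-152} = 380 \left(- \frac{1}{152}\right) = - \frac{5}{2}$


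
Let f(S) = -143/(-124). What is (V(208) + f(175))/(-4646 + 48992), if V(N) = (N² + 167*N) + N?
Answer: 3232645/1832968 ≈ 1.7636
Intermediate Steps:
V(N) = N² + 168*N
f(S) = 143/124 (f(S) = -143*(-1/124) = 143/124)
(V(208) + f(175))/(-4646 + 48992) = (208*(168 + 208) + 143/124)/(-4646 + 48992) = (208*376 + 143/124)/44346 = (78208 + 143/124)*(1/44346) = (9697935/124)*(1/44346) = 3232645/1832968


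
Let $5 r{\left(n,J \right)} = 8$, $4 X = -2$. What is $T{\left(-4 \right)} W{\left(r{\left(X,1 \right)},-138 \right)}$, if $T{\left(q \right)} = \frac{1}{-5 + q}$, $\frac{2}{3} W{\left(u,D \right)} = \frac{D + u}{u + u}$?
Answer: $\frac{341}{48} \approx 7.1042$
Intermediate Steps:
$X = - \frac{1}{2}$ ($X = \frac{1}{4} \left(-2\right) = - \frac{1}{2} \approx -0.5$)
$r{\left(n,J \right)} = \frac{8}{5}$ ($r{\left(n,J \right)} = \frac{1}{5} \cdot 8 = \frac{8}{5}$)
$W{\left(u,D \right)} = \frac{3 \left(D + u\right)}{4 u}$ ($W{\left(u,D \right)} = \frac{3 \frac{D + u}{u + u}}{2} = \frac{3 \frac{D + u}{2 u}}{2} = \frac{3 \left(D + u\right)}{4 u}$)
$T{\left(-4 \right)} W{\left(r{\left(X,1 \right)},-138 \right)} = \frac{\frac{3}{4} \frac{1}{\frac{8}{5}} \left(-138 + \frac{8}{5}\right)}{-5 - 4} = \frac{\frac{3}{4} \cdot \frac{5}{8} \left(- \frac{682}{5}\right)}{-9} = \left(- \frac{1}{9}\right) \left(- \frac{1023}{16}\right) = \frac{341}{48}$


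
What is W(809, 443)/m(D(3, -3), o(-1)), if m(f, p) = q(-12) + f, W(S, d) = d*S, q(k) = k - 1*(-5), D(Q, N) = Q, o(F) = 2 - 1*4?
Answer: -358387/4 ≈ -89597.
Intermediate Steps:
o(F) = -2 (o(F) = 2 - 4 = -2)
q(k) = 5 + k (q(k) = k + 5 = 5 + k)
W(S, d) = S*d
m(f, p) = -7 + f (m(f, p) = (5 - 12) + f = -7 + f)
W(809, 443)/m(D(3, -3), o(-1)) = (809*443)/(-7 + 3) = 358387/(-4) = 358387*(-¼) = -358387/4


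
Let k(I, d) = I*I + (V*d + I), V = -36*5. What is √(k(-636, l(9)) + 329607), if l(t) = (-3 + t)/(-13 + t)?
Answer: √733737 ≈ 856.58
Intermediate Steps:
l(t) = (-3 + t)/(-13 + t)
V = -180
k(I, d) = I + I² - 180*d (k(I, d) = I*I + (-180*d + I) = I² + (I - 180*d) = I + I² - 180*d)
√(k(-636, l(9)) + 329607) = √((-636 + (-636)² - 180*(-3 + 9)/(-13 + 9)) + 329607) = √((-636 + 404496 - 180*6/(-4)) + 329607) = √((-636 + 404496 - (-45)*6) + 329607) = √((-636 + 404496 - 180*(-3/2)) + 329607) = √((-636 + 404496 + 270) + 329607) = √(404130 + 329607) = √733737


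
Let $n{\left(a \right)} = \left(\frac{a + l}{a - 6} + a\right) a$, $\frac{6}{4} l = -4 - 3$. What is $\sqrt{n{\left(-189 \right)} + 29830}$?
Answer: $\frac{\sqrt{276159910}}{65} \approx 255.66$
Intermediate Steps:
$l = - \frac{14}{3}$ ($l = \frac{2 \left(-4 - 3\right)}{3} = \frac{2}{3} \left(-7\right) = - \frac{14}{3} \approx -4.6667$)
$n{\left(a \right)} = a \left(a + \frac{- \frac{14}{3} + a}{-6 + a}\right)$ ($n{\left(a \right)} = \left(\frac{a - \frac{14}{3}}{a - 6} + a\right) a = \left(\frac{- \frac{14}{3} + a}{-6 + a} + a\right) a = \left(a + \frac{- \frac{14}{3} + a}{-6 + a}\right) a = a \left(a + \frac{- \frac{14}{3} + a}{-6 + a}\right)$)
$\sqrt{n{\left(-189 \right)} + 29830} = \sqrt{\frac{1}{3} \left(-189\right) \frac{1}{-6 - 189} \left(-14 - -2835 + 3 \left(-189\right)^{2}\right) + 29830} = \sqrt{\frac{1}{3} \left(-189\right) \frac{1}{-195} \left(-14 + 2835 + 3 \cdot 35721\right) + 29830} = \sqrt{\frac{1}{3} \left(-189\right) \left(- \frac{1}{195}\right) \left(-14 + 2835 + 107163\right) + 29830} = \sqrt{\frac{1}{3} \left(-189\right) \left(- \frac{1}{195}\right) 109984 + 29830} = \sqrt{\frac{2309664}{65} + 29830} = \sqrt{\frac{4248614}{65}} = \frac{\sqrt{276159910}}{65}$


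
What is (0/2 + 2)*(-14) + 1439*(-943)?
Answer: -1357005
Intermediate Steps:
(0/2 + 2)*(-14) + 1439*(-943) = ((½)*0 + 2)*(-14) - 1356977 = (0 + 2)*(-14) - 1356977 = 2*(-14) - 1356977 = -28 - 1356977 = -1357005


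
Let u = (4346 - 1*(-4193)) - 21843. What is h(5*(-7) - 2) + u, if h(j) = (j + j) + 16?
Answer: -13362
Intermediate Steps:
h(j) = 16 + 2*j (h(j) = 2*j + 16 = 16 + 2*j)
u = -13304 (u = (4346 + 4193) - 21843 = 8539 - 21843 = -13304)
h(5*(-7) - 2) + u = (16 + 2*(5*(-7) - 2)) - 13304 = (16 + 2*(-35 - 2)) - 13304 = (16 + 2*(-37)) - 13304 = (16 - 74) - 13304 = -58 - 13304 = -13362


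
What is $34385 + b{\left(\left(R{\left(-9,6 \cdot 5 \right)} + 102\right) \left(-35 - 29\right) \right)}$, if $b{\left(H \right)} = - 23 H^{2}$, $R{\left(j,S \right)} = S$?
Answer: $-1641445807$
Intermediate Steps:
$34385 + b{\left(\left(R{\left(-9,6 \cdot 5 \right)} + 102\right) \left(-35 - 29\right) \right)} = 34385 - 23 \left(\left(6 \cdot 5 + 102\right) \left(-35 - 29\right)\right)^{2} = 34385 - 23 \left(\left(30 + 102\right) \left(-64\right)\right)^{2} = 34385 - 23 \left(132 \left(-64\right)\right)^{2} = 34385 - 23 \left(-8448\right)^{2} = 34385 - 1641480192 = -1641445807$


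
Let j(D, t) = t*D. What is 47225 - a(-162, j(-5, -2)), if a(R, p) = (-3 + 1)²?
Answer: 47221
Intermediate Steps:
j(D, t) = D*t
a(R, p) = 4 (a(R, p) = (-2)² = 4)
47225 - a(-162, j(-5, -2)) = 47225 - 1*4 = 47225 - 4 = 47221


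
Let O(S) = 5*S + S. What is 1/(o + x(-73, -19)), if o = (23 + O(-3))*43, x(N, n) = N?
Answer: 1/142 ≈ 0.0070423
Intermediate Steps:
O(S) = 6*S
o = 215 (o = (23 + 6*(-3))*43 = (23 - 18)*43 = 5*43 = 215)
1/(o + x(-73, -19)) = 1/(215 - 73) = 1/142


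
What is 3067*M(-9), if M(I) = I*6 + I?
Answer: -193221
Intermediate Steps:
M(I) = 7*I (M(I) = 6*I + I = 7*I)
3067*M(-9) = 3067*(7*(-9)) = 3067*(-63) = -193221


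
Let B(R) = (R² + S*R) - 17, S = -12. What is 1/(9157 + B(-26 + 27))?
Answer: 1/9129 ≈ 0.00010954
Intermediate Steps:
B(R) = -17 + R² - 12*R (B(R) = (R² - 12*R) - 17 = -17 + R² - 12*R)
1/(9157 + B(-26 + 27)) = 1/(9157 + (-17 + (-26 + 27)² - 12*(-26 + 27))) = 1/(9157 + (-17 + 1² - 12*1)) = 1/(9157 + (-17 + 1 - 12)) = 1/(9157 - 28) = 1/9129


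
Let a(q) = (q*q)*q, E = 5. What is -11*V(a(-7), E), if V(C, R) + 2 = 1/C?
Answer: 7557/343 ≈ 22.032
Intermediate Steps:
a(q) = q³ (a(q) = q²*q = q³)
V(C, R) = -2 + 1/C
-11*V(a(-7), E) = -11*(-2 + 1/((-7)³)) = -11*(-2 + 1/(-343)) = -11*(-2 - 1/343) = -11*(-687/343) = 7557/343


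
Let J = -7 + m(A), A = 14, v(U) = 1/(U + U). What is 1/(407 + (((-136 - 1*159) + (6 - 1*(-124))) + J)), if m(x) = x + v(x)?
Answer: 28/6973 ≈ 0.0040155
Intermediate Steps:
v(U) = 1/(2*U)
m(x) = x + 1/(2*x)
J = 197/28 (J = -7 + (14 + (1/2)/14) = -7 + (14 + (1/2)*(1/14)) = -7 + (14 + 1/28) = -7 + 393/28 = 197/28 ≈ 7.0357)
1/(407 + (((-136 - 1*159) + (6 - 1*(-124))) + J)) = 1/(407 + (((-136 - 1*159) + (6 - 1*(-124))) + 197/28)) = 1/(407 + (((-136 - 159) + (6 + 124)) + 197/28)) = 1/(407 + ((-295 + 130) + 197/28)) = 1/(407 + (-165 + 197/28)) = 1/(407 - 4423/28) = 1/(6973/28) = 28/6973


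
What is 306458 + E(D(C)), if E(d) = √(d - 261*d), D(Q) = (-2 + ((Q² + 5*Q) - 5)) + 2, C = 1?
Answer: 306458 + 2*I*√65 ≈ 3.0646e+5 + 16.125*I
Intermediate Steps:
D(Q) = -5 + Q² + 5*Q (D(Q) = (-2 + (-5 + Q² + 5*Q)) + 2 = (-7 + Q² + 5*Q) + 2 = -5 + Q² + 5*Q)
E(d) = 2*√65*√(-d) (E(d) = √(-260*d) = 2*√65*√(-d))
306458 + E(D(C)) = 306458 + 2*√65*√(-(-5 + 1² + 5*1)) = 306458 + 2*√65*√(-(-5 + 1 + 5)) = 306458 + 2*√65*√(-1*1) = 306458 + 2*√65*√(-1) = 306458 + 2*√65*I = 306458 + 2*I*√65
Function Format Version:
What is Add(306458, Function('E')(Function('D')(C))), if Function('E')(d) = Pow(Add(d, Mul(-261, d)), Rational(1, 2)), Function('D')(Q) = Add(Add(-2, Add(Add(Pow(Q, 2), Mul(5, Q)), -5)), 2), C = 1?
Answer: Add(306458, Mul(2, I, Pow(65, Rational(1, 2)))) ≈ Add(3.0646e+5, Mul(16.125, I))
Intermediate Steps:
Function('D')(Q) = Add(-5, Pow(Q, 2), Mul(5, Q)) (Function('D')(Q) = Add(Add(-2, Add(-5, Pow(Q, 2), Mul(5, Q))), 2) = Add(Add(-7, Pow(Q, 2), Mul(5, Q)), 2) = Add(-5, Pow(Q, 2), Mul(5, Q)))
Function('E')(d) = Mul(2, Pow(65, Rational(1, 2)), Pow(Mul(-1, d), Rational(1, 2))) (Function('E')(d) = Pow(Mul(-260, d), Rational(1, 2)) = Mul(2, Pow(65, Rational(1, 2)), Pow(Mul(-1, d), Rational(1, 2))))
Add(306458, Function('E')(Function('D')(C))) = Add(306458, Mul(2, Pow(65, Rational(1, 2)), Pow(Mul(-1, Add(-5, Pow(1, 2), Mul(5, 1))), Rational(1, 2)))) = Add(306458, Mul(2, Pow(65, Rational(1, 2)), Pow(Mul(-1, Add(-5, 1, 5)), Rational(1, 2)))) = Add(306458, Mul(2, Pow(65, Rational(1, 2)), Pow(Mul(-1, 1), Rational(1, 2)))) = Add(306458, Mul(2, Pow(65, Rational(1, 2)), Pow(-1, Rational(1, 2)))) = Add(306458, Mul(2, Pow(65, Rational(1, 2)), I)) = Add(306458, Mul(2, I, Pow(65, Rational(1, 2))))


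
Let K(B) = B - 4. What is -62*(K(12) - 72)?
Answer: 3968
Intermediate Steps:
K(B) = -4 + B
-62*(K(12) - 72) = -62*((-4 + 12) - 72) = -62*(8 - 72) = -62*(-64) = 3968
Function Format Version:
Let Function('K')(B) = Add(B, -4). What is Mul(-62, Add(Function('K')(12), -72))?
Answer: 3968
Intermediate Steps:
Function('K')(B) = Add(-4, B)
Mul(-62, Add(Function('K')(12), -72)) = Mul(-62, Add(Add(-4, 12), -72)) = Mul(-62, Add(8, -72)) = Mul(-62, -64) = 3968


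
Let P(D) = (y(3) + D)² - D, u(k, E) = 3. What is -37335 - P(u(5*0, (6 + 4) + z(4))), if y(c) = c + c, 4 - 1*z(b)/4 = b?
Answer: -37413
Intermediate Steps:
z(b) = 16 - 4*b
y(c) = 2*c
P(D) = (6 + D)² - D (P(D) = (2*3 + D)² - D = (6 + D)² - D)
-37335 - P(u(5*0, (6 + 4) + z(4))) = -37335 - ((6 + 3)² - 1*3) = -37335 - (9² - 3) = -37335 - (81 - 3) = -37335 - 1*78 = -37335 - 78 = -37413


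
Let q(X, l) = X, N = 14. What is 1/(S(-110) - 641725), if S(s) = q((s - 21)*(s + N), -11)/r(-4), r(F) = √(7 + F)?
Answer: -641725/411758257033 - 4192*√3/411758257033 ≈ -1.5761e-6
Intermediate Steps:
S(s) = √3*(-21 + s)*(14 + s)/3 (S(s) = ((s - 21)*(s + 14))/(√(7 - 4)) = ((-21 + s)*(14 + s))/(√3) = ((-21 + s)*(14 + s))*(√3/3) = √3*(-21 + s)*(14 + s)/3)
1/(S(-110) - 641725) = 1/(√3*(-294 + (-110)² - 7*(-110))/3 - 641725) = 1/(√3*(-294 + 12100 + 770)/3 - 641725) = 1/((⅓)*√3*12576 - 641725) = 1/(4192*√3 - 641725) = 1/(-641725 + 4192*√3)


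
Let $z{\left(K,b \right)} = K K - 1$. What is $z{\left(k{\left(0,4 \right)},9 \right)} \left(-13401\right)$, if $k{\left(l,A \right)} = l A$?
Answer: $13401$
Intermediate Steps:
$k{\left(l,A \right)} = A l$
$z{\left(K,b \right)} = -1 + K^{2}$ ($z{\left(K,b \right)} = K^{2} - 1 = -1 + K^{2}$)
$z{\left(k{\left(0,4 \right)},9 \right)} \left(-13401\right) = \left(-1 + \left(4 \cdot 0\right)^{2}\right) \left(-13401\right) = \left(-1 + 0^{2}\right) \left(-13401\right) = \left(-1 + 0\right) \left(-13401\right) = \left(-1\right) \left(-13401\right) = 13401$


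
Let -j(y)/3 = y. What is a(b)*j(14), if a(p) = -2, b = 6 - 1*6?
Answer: 84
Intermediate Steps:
b = 0 (b = 6 - 6 = 0)
j(y) = -3*y
a(b)*j(14) = -(-6)*14 = -2*(-42) = 84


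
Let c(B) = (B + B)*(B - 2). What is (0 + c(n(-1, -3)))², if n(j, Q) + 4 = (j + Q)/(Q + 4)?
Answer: 25600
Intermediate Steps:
n(j, Q) = -4 + (Q + j)/(4 + Q) (n(j, Q) = -4 + (j + Q)/(Q + 4) = -4 + (Q + j)/(4 + Q))
c(B) = 2*B*(-2 + B) (c(B) = (2*B)*(-2 + B) = 2*B*(-2 + B))
(0 + c(n(-1, -3)))² = (0 + 2*((-16 - 1 - 3*(-3))/(4 - 3))*(-2 + (-16 - 1 - 3*(-3))/(4 - 3)))² = (0 + 2*((-16 - 1 + 9)/1)*(-2 + (-16 - 1 + 9)/1))² = (0 + 2*(1*(-8))*(-2 + 1*(-8)))² = (0 + 2*(-8)*(-2 - 8))² = (0 + 2*(-8)*(-10))² = (0 + 160)² = 160² = 25600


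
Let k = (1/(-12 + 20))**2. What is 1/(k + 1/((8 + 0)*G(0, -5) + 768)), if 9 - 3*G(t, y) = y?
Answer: 9664/163 ≈ 59.288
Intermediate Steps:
G(t, y) = 3 - y/3
k = 1/64 (k = (1/8)**2 = 1/64 ≈ 0.015625)
1/(k + 1/((8 + 0)*G(0, -5) + 768)) = 1/(1/64 + 1/((8 + 0)*(3 - 1/3*(-5)) + 768)) = 1/(1/64 + 1/(8*(3 + 5/3) + 768)) = 1/(1/64 + 1/(8*(14/3) + 768)) = 1/(1/64 + 1/(112/3 + 768)) = 1/(1/64 + 1/(2416/3)) = 1/(1/64 + 3/2416) = 1/(163/9664) = 9664/163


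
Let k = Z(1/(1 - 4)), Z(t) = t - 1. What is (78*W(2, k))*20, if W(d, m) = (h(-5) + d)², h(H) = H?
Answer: 14040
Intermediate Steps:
Z(t) = -1 + t
k = -4/3 (k = -1 + 1/(1 - 4) = -1 + 1/(-3) = -1 - ⅓ = -4/3 ≈ -1.3333)
W(d, m) = (-5 + d)²
(78*W(2, k))*20 = (78*(-5 + 2)²)*20 = (78*(-3)²)*20 = (78*9)*20 = 702*20 = 14040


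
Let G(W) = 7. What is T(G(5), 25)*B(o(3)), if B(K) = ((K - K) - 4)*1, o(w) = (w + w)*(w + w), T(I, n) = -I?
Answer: 28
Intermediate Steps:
o(w) = 4*w² (o(w) = (2*w)*(2*w) = 4*w²)
B(K) = -4 (B(K) = (0 - 4)*1 = -4*1 = -4)
T(G(5), 25)*B(o(3)) = -1*7*(-4) = -7*(-4) = 28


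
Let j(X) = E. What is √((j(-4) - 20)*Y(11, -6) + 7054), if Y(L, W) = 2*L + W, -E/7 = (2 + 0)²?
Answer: √6286 ≈ 79.284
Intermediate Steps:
E = -28 (E = -7*(2 + 0)² = -7*2² = -7*4 = -28)
j(X) = -28
Y(L, W) = W + 2*L
√((j(-4) - 20)*Y(11, -6) + 7054) = √((-28 - 20)*(-6 + 2*11) + 7054) = √(-48*(-6 + 22) + 7054) = √(-48*16 + 7054) = √(-768 + 7054) = √6286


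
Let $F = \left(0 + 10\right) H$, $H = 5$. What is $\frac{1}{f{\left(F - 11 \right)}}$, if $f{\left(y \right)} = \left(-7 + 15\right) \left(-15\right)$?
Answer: $- \frac{1}{120} \approx -0.0083333$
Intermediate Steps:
$F = 50$ ($F = \left(0 + 10\right) 5 = 10 \cdot 5 = 50$)
$f{\left(y \right)} = -120$ ($f{\left(y \right)} = 8 \left(-15\right) = -120$)
$\frac{1}{f{\left(F - 11 \right)}} = \frac{1}{-120} = - \frac{1}{120}$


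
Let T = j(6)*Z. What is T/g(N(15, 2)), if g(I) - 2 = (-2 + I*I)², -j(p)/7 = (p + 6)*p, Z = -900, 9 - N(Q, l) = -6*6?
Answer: 151200/1364177 ≈ 0.11084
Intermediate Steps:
N(Q, l) = 45 (N(Q, l) = 9 - (-6)*6 = 9 - 1*(-36) = 9 + 36 = 45)
j(p) = -7*p*(6 + p) (j(p) = -7*(p + 6)*p = -7*(6 + p)*p = -7*p*(6 + p))
g(I) = 2 + (-2 + I²)² (g(I) = 2 + (-2 + I*I)² = 2 + (-2 + I²)²)
T = 453600 (T = -7*6*(6 + 6)*(-900) = -7*6*12*(-900) = -504*(-900) = 453600)
T/g(N(15, 2)) = 453600/(2 + (-2 + 45²)²) = 453600/(2 + (-2 + 2025)²) = 453600/(2 + 2023²) = 453600/(2 + 4092529) = 453600/4092531 = 453600*(1/4092531) = 151200/1364177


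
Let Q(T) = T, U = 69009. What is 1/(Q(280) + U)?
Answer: 1/69289 ≈ 1.4432e-5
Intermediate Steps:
1/(Q(280) + U) = 1/(280 + 69009) = 1/69289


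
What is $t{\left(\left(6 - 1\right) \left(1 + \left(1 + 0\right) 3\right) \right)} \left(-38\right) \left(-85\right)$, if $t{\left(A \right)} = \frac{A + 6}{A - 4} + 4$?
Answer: $\frac{72675}{4} \approx 18169.0$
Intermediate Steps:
$t{\left(A \right)} = 4 + \frac{6 + A}{-4 + A}$ ($t{\left(A \right)} = \frac{6 + A}{-4 + A} + 4 = 4 + \frac{6 + A}{-4 + A}$)
$t{\left(\left(6 - 1\right) \left(1 + \left(1 + 0\right) 3\right) \right)} \left(-38\right) \left(-85\right) = \frac{5 \left(-2 + \left(6 - 1\right) \left(1 + \left(1 + 0\right) 3\right)\right)}{-4 + \left(6 - 1\right) \left(1 + \left(1 + 0\right) 3\right)} \left(-38\right) \left(-85\right) = \frac{5 \left(-2 + 5 \left(1 + 1 \cdot 3\right)\right)}{-4 + 5 \left(1 + 1 \cdot 3\right)} \left(-38\right) \left(-85\right) = \frac{5 \left(-2 + 5 \left(1 + 3\right)\right)}{-4 + 5 \left(1 + 3\right)} \left(-38\right) \left(-85\right) = \frac{5 \left(-2 + 5 \cdot 4\right)}{-4 + 5 \cdot 4} \left(-38\right) \left(-85\right) = \frac{5 \left(-2 + 20\right)}{-4 + 20} \left(-38\right) \left(-85\right) = 5 \cdot \frac{1}{16} \cdot 18 \left(-38\right) \left(-85\right) = \frac{45}{8} \left(-38\right) \left(-85\right) = \left(- \frac{855}{4}\right) \left(-85\right) = \frac{72675}{4}$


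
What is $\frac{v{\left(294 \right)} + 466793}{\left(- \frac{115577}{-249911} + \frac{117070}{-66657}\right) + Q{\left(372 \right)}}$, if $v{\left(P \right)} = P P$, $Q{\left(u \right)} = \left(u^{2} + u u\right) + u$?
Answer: $\frac{9215864347144683}{4616664566368099} \approx 1.9962$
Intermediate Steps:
$Q{\left(u \right)} = u + 2 u^{2}$ ($Q{\left(u \right)} = \left(u^{2} + u^{2}\right) + u = 2 u^{2} + u = u + 2 u^{2}$)
$v{\left(P \right)} = P^{2}$
$\frac{v{\left(294 \right)} + 466793}{\left(- \frac{115577}{-249911} + \frac{117070}{-66657}\right) + Q{\left(372 \right)}} = \frac{294^{2} + 466793}{\left(- \frac{115577}{-249911} + \frac{117070}{-66657}\right) + 372 \left(1 + 2 \cdot 372\right)} = \frac{86436 + 466793}{\left(\left(-115577\right) \left(- \frac{1}{249911}\right) + 117070 \left(- \frac{1}{66657}\right)\right) + 372 \left(1 + 744\right)} = \frac{553229}{\left(\frac{115577}{249911} - \frac{117070}{66657}\right) + 372 \cdot 745} = \frac{553229}{- \frac{21553064681}{16658317527} + 277140} = \frac{553229}{\frac{4616664566368099}{16658317527}} = 553229 \cdot \frac{16658317527}{4616664566368099} = \frac{9215864347144683}{4616664566368099}$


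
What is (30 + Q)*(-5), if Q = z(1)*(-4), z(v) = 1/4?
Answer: -145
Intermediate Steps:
z(v) = ¼
Q = -1 (Q = (¼)*(-4) = -1)
(30 + Q)*(-5) = (30 - 1)*(-5) = 29*(-5) = -145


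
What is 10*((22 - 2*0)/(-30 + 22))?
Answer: -55/2 ≈ -27.500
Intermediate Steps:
10*((22 - 2*0)/(-30 + 22)) = 10*((22 + 0)/(-8)) = 10*(22*(-⅛)) = 10*(-11/4) = -55/2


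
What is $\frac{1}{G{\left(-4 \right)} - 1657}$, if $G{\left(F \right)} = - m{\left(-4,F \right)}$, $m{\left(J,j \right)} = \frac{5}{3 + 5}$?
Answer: $- \frac{8}{13261} \approx -0.00060327$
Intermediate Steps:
$m{\left(J,j \right)} = \frac{5}{8}$
$G{\left(F \right)} = - \frac{5}{8}$ ($G{\left(F \right)} = \left(-1\right) \frac{5}{8} = - \frac{5}{8}$)
$\frac{1}{G{\left(-4 \right)} - 1657} = \frac{1}{- \frac{5}{8} - 1657} = \frac{1}{- \frac{13261}{8}} = - \frac{8}{13261}$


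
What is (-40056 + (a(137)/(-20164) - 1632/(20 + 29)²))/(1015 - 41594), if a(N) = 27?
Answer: 1939294703259/1964582129356 ≈ 0.98713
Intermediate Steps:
(-40056 + (a(137)/(-20164) - 1632/(20 + 29)²))/(1015 - 41594) = (-40056 + (27/(-20164) - 1632/(20 + 29)²))/(1015 - 41594) = (-40056 + (27*(-1/20164) - 1632/(49²)))/(-40579) = (-40056 + (-27/20164 - 1632/2401))*(-1/40579) = (-40056 - 32972475/48413764)*(-1/40579) = -1939294703259/48413764*(-1/40579) = 1939294703259/1964582129356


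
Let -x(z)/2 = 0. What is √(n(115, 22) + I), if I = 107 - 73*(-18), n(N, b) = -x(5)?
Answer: 7*√29 ≈ 37.696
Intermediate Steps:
x(z) = 0 (x(z) = -2*0 = 0)
n(N, b) = 0 (n(N, b) = -1*0 = 0)
I = 1421 (I = 107 + 1314 = 1421)
√(n(115, 22) + I) = √(0 + 1421) = √1421 = 7*√29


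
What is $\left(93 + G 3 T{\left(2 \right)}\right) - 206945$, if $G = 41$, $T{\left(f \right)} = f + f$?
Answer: $-206360$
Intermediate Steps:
$T{\left(f \right)} = 2 f$
$\left(93 + G 3 T{\left(2 \right)}\right) - 206945 = \left(93 + 41 \cdot 3 \cdot 2 \cdot 2\right) - 206945 = \left(93 + 41 \cdot 3 \cdot 4\right) - 206945 = \left(93 + 41 \cdot 12\right) - 206945 = \left(93 + 492\right) - 206945 = 585 - 206945 = -206360$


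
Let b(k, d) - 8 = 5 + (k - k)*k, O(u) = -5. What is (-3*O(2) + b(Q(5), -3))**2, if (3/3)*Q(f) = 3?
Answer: 784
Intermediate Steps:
Q(f) = 3
b(k, d) = 13 (b(k, d) = 8 + (5 + (k - k)*k) = 8 + (5 + 0*k) = 8 + (5 + 0) = 8 + 5 = 13)
(-3*O(2) + b(Q(5), -3))**2 = (-3*(-5) + 13)**2 = (15 + 13)**2 = 28**2 = 784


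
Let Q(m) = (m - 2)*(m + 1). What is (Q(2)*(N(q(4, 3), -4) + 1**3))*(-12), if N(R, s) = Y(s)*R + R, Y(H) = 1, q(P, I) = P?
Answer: 0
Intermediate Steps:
N(R, s) = 2*R (N(R, s) = 1*R + R = R + R = 2*R)
Q(m) = (1 + m)*(-2 + m) (Q(m) = (-2 + m)*(1 + m) = (1 + m)*(-2 + m))
(Q(2)*(N(q(4, 3), -4) + 1**3))*(-12) = ((-2 + 2**2 - 1*2)*(2*4 + 1**3))*(-12) = ((-2 + 4 - 2)*(8 + 1))*(-12) = (0*9)*(-12) = 0*(-12) = 0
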